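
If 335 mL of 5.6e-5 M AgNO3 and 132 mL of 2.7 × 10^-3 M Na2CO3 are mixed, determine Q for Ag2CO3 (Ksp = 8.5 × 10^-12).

Total volume = 335 + 132 = 467 mL.
[Ag^+] = 5.6 × 10^-5 × (335/467) = 4.02 x 10^-5 M
[CO3^2-] = 2.7 × 10^-3 × (132/467) = 7.63 × 10^-4 M
Ag2CO3(s) <=> 2 Ag^+(aq) + CO3^2-(aq), so Q = [Ag^+]^2[CO3^2-]
Q = (4.02 × 10^-5)^2(7.63 × 10^-4) = 1.2 × 10^-12
Q < Ksp, so no precipitate of Ag2CO3 forms.

1.2 × 10^-12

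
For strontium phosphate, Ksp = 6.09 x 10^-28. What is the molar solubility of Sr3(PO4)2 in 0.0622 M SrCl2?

Sr3(PO4)2(s) ⇌ 3 Sr^2+(aq) + 2 PO4^3-(aq)
Ksp = [Sr^2+]^3[PO4^3-]^2
Let s be the molar solubility in this solution. [Sr^2+] = 0.0622 + 3s ≈ 0.0622, [PO4^3-] = 2s (since Sr^2+ from SrCl2 dominates).
Ksp ≈ (0.0622)^3 × (2s)^2
s = 7.95 × 10^-13 M
Check: 3s = 2.4 x 10^-12 ≪ 0.0622, so the approximation is valid.

s ≈ 7.95 × 10^-13 M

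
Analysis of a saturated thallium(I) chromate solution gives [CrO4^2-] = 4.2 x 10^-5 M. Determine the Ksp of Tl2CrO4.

Ksp = 3.0 × 10^-13

Tl2CrO4(s) <=> 2 Tl^+ + CrO4^2-
Stoichiometry gives [Tl^+] = (2/1)[CrO4^2-] = 8.40 × 10^-5 M.
Ksp = [Tl^+]^2[CrO4^2-]
Ksp = (8.40 × 10^-5)^2 × 4.2 × 10^-5 = 3.0 x 10^-13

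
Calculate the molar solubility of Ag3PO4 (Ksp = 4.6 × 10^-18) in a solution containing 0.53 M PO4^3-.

6.9 × 10^-7 M

Ag3PO4(s) ⇌ 3 Ag^+ + PO4^3-
Ksp = [Ag^+]^3[PO4^3-]
Let s = moles of Ag3PO4 that dissolve per litre. [Ag^+] = 3s, [PO4^3-] = 0.53 + s ≈ 0.53 (common-ion effect: PO4^3- is already 0.53 M).
Ksp ≈ (3s)^3 × 0.53
s = 6.9 x 10^-7 M
Check: s = 6.9 x 10^-7 ≪ 0.53, so the approximation is valid.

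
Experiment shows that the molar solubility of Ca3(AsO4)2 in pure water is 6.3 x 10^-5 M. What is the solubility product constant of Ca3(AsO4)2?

Ca3(AsO4)2(s) <=> 3 Ca^2+ + 2 AsO4^3-
If s mol/L of Ca3(AsO4)2 dissolves, [Ca^2+] = 3s and [AsO4^3-] = 2s.
Ksp = [Ca^2+]^3[AsO4^3-]^2
Substituting: Ksp = (3s)^3(2s)^2 = 108s^5
With s = 6.3 × 10^-5: Ksp = 1.1 × 10^-19

Ksp = 1.1 × 10^-19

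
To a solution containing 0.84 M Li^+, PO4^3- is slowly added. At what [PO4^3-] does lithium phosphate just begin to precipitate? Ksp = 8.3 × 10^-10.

[PO4^3-] = 1.4e-9 M

Li3PO4(s) <=> 3 Li^+(aq) + PO4^3-(aq)
Ksp = [Li^+]^3[PO4^3-]
Precipitation begins when Q = Ksp. With [Li^+] = 0.84 M:
8.3 × 10^-10 = (0.84)^3 × [PO4^3-]
[PO4^3-] = (8.3 × 10^-10 / 5.93 × 10^-1) = 1.4 × 10^-9 M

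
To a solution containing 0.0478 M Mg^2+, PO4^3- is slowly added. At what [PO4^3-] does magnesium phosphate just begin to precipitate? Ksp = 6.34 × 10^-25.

7.62 × 10^-11 M

Mg3(PO4)2(s) ⇌ 3 Mg^2+(aq) + 2 PO4^3-(aq)
Ksp = [Mg^2+]^3[PO4^3-]^2
Precipitation begins when Q = Ksp. With [Mg^2+] = 0.0478 M:
6.34 × 10^-25 = (0.0478)^3 × [PO4^3-]^2
[PO4^3-] = (6.34 × 10^-25 / 1.092 × 10^-4)^(1/2) = 7.62 × 10^-11 M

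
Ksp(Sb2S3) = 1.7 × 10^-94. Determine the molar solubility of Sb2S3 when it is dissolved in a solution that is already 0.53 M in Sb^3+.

Sb2S3(s) <=> 2 Sb^3+(aq) + 3 S^2-(aq)
Ksp = [Sb^3+]^2[S^2-]^3
Let s = moles of Sb2S3 that dissolve per litre. [Sb^3+] = 0.53 + 2s ≈ 0.53, [S^2-] = 3s (since the Sb^3+ already present dominates).
Ksp ≈ (0.53)^2 × (3s)^3
s = 2.8 × 10^-32 M
Check: 2s = 5.6 × 10^-32 ≪ 0.53, so the approximation is valid.

s ≈ 2.8 x 10^-32 M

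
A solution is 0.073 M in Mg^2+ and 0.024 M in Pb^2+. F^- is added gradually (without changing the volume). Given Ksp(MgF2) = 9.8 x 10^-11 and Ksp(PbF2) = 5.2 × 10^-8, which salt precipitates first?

MgF2

Precipitation of each salt starts when its ion product equals its Ksp.
For MgF2: 9.8 x 10^-11 = 0.073 × [F^-]^2  ⇒  [F^-] = 3.7 × 10^-5 M.
For PbF2: 5.2 × 10^-8 = 0.024 × [F^-]^2  ⇒  [F^-] = 1.5 × 10^-3 M.
The salt with the lower threshold [F^-] precipitates first: MgF2.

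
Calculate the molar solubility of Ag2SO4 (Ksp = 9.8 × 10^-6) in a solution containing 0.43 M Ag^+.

Ag2SO4(s) <=> 2 Ag^+(aq) + SO4^2-(aq)
Ksp = [Ag^+]^2[SO4^2-]
If s mol/L dissolves here, [Ag^+] = 0.43 + 2s ≈ 0.43, [SO4^2-] = s (since the Ag^+ already present dominates).
Ksp ≈ (0.43)^2 × s
s = 5.3 x 10^-5 M
Check: 2s = 1.1 × 10^-4 ≪ 0.43, so the approximation is valid.

s ≈ 5.3 x 10^-5 M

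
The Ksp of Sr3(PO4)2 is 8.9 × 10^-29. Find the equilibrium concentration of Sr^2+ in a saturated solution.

Sr3(PO4)2(s) ⇌ 3 Sr^2+ + 2 PO4^3-
Ksp = [Sr^2+]^3[PO4^3-]^2
For each mole of Sr3(PO4)2 that dissolves: [Sr^2+] = 3s, [PO4^3-] = 2s.
So Ksp = (3s)^3 × (2s)^2 = 108s^5
s = (8.9 × 10^-29 / 108)^(1/5) = 9.62 × 10^-7 M
[Sr^2+] = 3s = 2.9 × 10^-6 M

[Sr^2+] ≈ 2.9 × 10^-6 M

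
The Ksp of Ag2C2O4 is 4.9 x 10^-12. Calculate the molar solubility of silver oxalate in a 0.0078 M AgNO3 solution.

Ag2C2O4(s) ⇌ 2 Ag^+ + C2O4^2-
Ksp = [Ag^+]^2[C2O4^2-]
Let s be the molar solubility in this solution. [Ag^+] = 0.0078 + 2s ≈ 0.0078, [C2O4^2-] = s (since Ag^+ from AgNO3 dominates).
Ksp ≈ (0.0078)^2 × s
s = 8.1 x 10^-8 M
Check: 2s = 1.6 × 10^-7 ≪ 0.0078, so the approximation is valid.

8.1 × 10^-8 M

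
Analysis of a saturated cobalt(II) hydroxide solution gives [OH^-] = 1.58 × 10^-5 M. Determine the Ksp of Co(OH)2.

Co(OH)2(s) <=> Co^2+(aq) + 2 OH^-(aq)
Stoichiometry gives [Co^2+] = (1/2)[OH^-] = 7.900 × 10^-6 M.
Ksp = [Co^2+][OH^-]^2
Ksp = 7.900 x 10^-6 × (1.58 x 10^-5)^2 = 1.97 × 10^-15

Ksp ≈ 1.97e-15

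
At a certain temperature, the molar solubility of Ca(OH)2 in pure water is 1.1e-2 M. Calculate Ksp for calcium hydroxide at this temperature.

Ksp = 5.3 × 10^-6

Ca(OH)2(s) ⇌ Ca^2+ + 2 OH^-
If s mol/L of Ca(OH)2 dissolves, [Ca^2+] = s and [OH^-] = 2s.
Ksp = [Ca^2+][OH^-]^2
Ksp = s(2s)^2 = 4s^3
Ksp = 4 × (1.1 × 10^-2)^3 = 5.3 x 10^-6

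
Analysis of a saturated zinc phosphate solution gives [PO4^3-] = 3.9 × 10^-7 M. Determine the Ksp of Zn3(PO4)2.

Ksp ≈ 3.0 × 10^-32

Zn3(PO4)2(s) ⇌ 3 Zn^2+(aq) + 2 PO4^3-(aq)
Stoichiometry gives [Zn^2+] = (3/2)[PO4^3-] = 5.85 × 10^-7 M.
Ksp = [Zn^2+]^3[PO4^3-]^2
Ksp = (5.85 x 10^-7)^3 × (3.9 × 10^-7)^2 = 3.0 × 10^-32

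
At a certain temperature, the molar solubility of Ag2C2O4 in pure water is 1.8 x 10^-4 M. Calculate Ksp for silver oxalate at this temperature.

Ag2C2O4(s) <=> 2 Ag^+(aq) + C2O4^2-(aq)
For each mole of Ag2C2O4 that dissolves: [Ag^+] = 2s, [C2O4^2-] = s.
Ksp = [Ag^+]^2[C2O4^2-]
Substituting: Ksp = (2s)^2s = 4s^3
With s = 1.8 × 10^-4: Ksp = 2.3 × 10^-11

Ksp = 2.3e-11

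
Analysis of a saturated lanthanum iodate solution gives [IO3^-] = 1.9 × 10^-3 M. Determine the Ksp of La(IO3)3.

Ksp ≈ 4.3 × 10^-12

La(IO3)3(s) <=> La^3+(aq) + 3 IO3^-(aq)
Stoichiometry gives [La^3+] = (1/3)[IO3^-] = 6.33 × 10^-4 M.
Ksp = [La^3+][IO3^-]^3
Ksp = 6.33 × 10^-4 × (1.9 × 10^-3)^3 = 4.3 × 10^-12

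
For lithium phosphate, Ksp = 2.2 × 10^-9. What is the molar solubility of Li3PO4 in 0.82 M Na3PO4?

s = 4.6 × 10^-4 M

Li3PO4(s) ⇌ 3 Li^+ + PO4^3-
Ksp = [Li^+]^3[PO4^3-]
If s mol/L dissolves here, [Li^+] = 3s, [PO4^3-] = 0.82 + s ≈ 0.82 (common-ion effect: PO4^3- is already 0.82 M).
Ksp ≈ (3s)^3 × 0.82
s = 4.6 x 10^-4 M
Check: s = 4.6 × 10^-4 ≪ 0.82, so the approximation is valid.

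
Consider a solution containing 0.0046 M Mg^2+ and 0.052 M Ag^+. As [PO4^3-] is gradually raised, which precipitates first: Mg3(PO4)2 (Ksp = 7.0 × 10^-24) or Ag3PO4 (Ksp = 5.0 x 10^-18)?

Each salt begins to precipitate when Q = Ksp, i.e. when [PO4^3-] reaches its threshold.
For Mg3(PO4)2: 7.0 × 10^-24 = (0.0046)^3 × [PO4^3-]^2  ⇒  [PO4^3-] = 8.5 × 10^-9 M.
For Ag3PO4: 5.0 x 10^-18 = (0.052)^3 × [PO4^3-]  ⇒  [PO4^3-] = 3.6 x 10^-14 M.
The salt with the lower threshold [PO4^3-] precipitates first: Ag3PO4.

Ag3PO4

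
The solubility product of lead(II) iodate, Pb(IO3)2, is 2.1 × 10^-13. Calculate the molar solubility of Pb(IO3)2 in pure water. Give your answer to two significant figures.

s = 3.7 x 10^-5 M

Pb(IO3)2(s) ⇌ Pb^2+ + 2 IO3^-
Ksp = [Pb^2+][IO3^-]^2
For each mole of Pb(IO3)2 that dissolves: [Pb^2+] = s, [IO3^-] = 2s.
So Ksp = s × (2s)^2 = 4s^3
s^3 = 2.1 × 10^-13 / 4, so s = 3.7 × 10^-5 M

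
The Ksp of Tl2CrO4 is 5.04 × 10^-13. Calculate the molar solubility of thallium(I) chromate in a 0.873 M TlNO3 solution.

6.61 x 10^-13 M

Tl2CrO4(s) <=> 2 Tl^+(aq) + CrO4^2-(aq)
Ksp = [Tl^+]^2[CrO4^2-]
Let s = moles of Tl2CrO4 that dissolve per litre. [Tl^+] = 0.873 + 2s ≈ 0.873, [CrO4^2-] = s (common-ion effect: Tl^+ is already 0.873 M).
Ksp ≈ (0.873)^2 × s
s = 6.61 × 10^-13 M
Check: 2s = 1.3 × 10^-12 ≪ 0.873, so the approximation is valid.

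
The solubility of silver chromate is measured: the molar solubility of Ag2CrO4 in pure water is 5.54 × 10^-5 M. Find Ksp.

Ksp = 6.80 × 10^-13

Ag2CrO4(s) ⇌ 2 Ag^+ + CrO4^2-
For each mole of Ag2CrO4 that dissolves: [Ag^+] = 2s, [CrO4^2-] = s.
Ksp = [Ag^+]^2[CrO4^2-]
Substituting: Ksp = (2s)^2s = 4s^3
With s = 5.54 × 10^-5: Ksp = 6.80 × 10^-13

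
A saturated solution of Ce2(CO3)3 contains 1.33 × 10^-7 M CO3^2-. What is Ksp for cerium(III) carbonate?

Ce2(CO3)3(s) ⇌ 2 Ce^3+(aq) + 3 CO3^2-(aq)
Stoichiometry gives [Ce^3+] = (2/3)[CO3^2-] = 8.867 × 10^-8 M.
Ksp = [Ce^3+]^2[CO3^2-]^3
Ksp = (8.867 × 10^-8)^2 × (1.33 x 10^-7)^3 = 1.85 x 10^-35

Ksp = 1.85 x 10^-35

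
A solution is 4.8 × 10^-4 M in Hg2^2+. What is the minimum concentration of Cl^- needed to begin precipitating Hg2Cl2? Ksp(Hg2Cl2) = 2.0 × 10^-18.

Hg2Cl2(s) <=> Hg2^2+(aq) + 2 Cl^-(aq)
Ksp = [Hg2^2+][Cl^-]^2
Precipitation begins when Q = Ksp. With [Hg2^2+] = 4.8 × 10^-4 M:
2.0 × 10^-18 = (4.8 × 10^-4) × [Cl^-]^2
[Cl^-] = (2.0 × 10^-18 / 4.8 × 10^-4)^(1/2) = 6.5 x 10^-8 M

[Cl^-] ≈ 6.5e-8 M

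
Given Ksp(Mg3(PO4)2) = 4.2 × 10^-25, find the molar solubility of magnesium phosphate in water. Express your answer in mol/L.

Mg3(PO4)2(s) <=> 3 Mg^2+(aq) + 2 PO4^3-(aq)
Ksp = [Mg^2+]^3[PO4^3-]^2
Let s = molar solubility. Then [Mg^2+] = 3s and [PO4^3-] = 2s.
Substituting: Ksp = (3s)^3(2s)^2 = 108s^5
s^5 = 4.2 × 10^-25 / 108, so s = 5.2 × 10^-6 M

s ≈ 5.2e-6 M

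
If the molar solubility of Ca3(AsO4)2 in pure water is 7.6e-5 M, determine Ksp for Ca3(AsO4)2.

2.7 × 10^-19

Ca3(AsO4)2(s) ⇌ 3 Ca^2+ + 2 AsO4^3-
With molar solubility s: [Ca^2+] = 3s, [AsO4^3-] = 2s.
Ksp = [Ca^2+]^3[AsO4^3-]^2
Ksp = (3s)^3(2s)^2 = 108s^5
Ksp = 108 × (7.6 × 10^-5)^5 = 2.7 x 10^-19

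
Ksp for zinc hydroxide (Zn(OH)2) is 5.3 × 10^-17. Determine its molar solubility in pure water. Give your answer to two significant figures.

Zn(OH)2(s) ⇌ Zn^2+ + 2 OH^-
Ksp = [Zn^2+][OH^-]^2
If s mol/L of Zn(OH)2 dissolves, [Zn^2+] = s and [OH^-] = 2s.
Substituting: Ksp = s(2s)^2 = 4s^3
s^3 = 5.3 × 10^-17 / 4, so s = 2.4 x 10^-6 M

s ≈ 2.4e-6 M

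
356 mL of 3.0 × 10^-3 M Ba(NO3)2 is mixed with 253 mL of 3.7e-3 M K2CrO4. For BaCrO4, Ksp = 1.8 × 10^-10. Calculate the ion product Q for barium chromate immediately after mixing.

Q ≈ 2.7e-6

Total volume = 356 + 253 = 609 mL.
[Ba^2+] = 3.0 × 10^-3 × (356/609) = 1.75 x 10^-3 M
[CrO4^2-] = 3.7 × 10^-3 × (253/609) = 1.54 × 10^-3 M
BaCrO4(s) <=> Ba^2+ + CrO4^2-, so Q = [Ba^2+][CrO4^2-]
Q = (1.75 × 10^-3)(1.54 x 10^-3) = 2.7 x 10^-6
Q > Ksp, so BaCrO4 will precipitate.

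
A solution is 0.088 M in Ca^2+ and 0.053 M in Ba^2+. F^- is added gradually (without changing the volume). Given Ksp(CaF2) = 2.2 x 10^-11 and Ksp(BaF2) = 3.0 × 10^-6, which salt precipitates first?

Precipitation of each salt starts when its ion product equals its Ksp.
For CaF2: 2.2 x 10^-11 = 0.088 × [F^-]^2  ⇒  [F^-] = 1.6 x 10^-5 M.
For BaF2: 3.0 × 10^-6 = 0.053 × [F^-]^2  ⇒  [F^-] = 7.5 × 10^-3 M.
The salt with the lower threshold [F^-] precipitates first: CaF2.

CaF2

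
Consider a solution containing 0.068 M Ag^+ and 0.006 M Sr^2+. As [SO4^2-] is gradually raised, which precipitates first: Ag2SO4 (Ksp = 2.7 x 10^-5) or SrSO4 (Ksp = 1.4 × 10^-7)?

SrSO4

Precipitation of each salt starts when its ion product equals its Ksp.
For Ag2SO4: 2.7 x 10^-5 = (0.068)^2 × [SO4^2-]  ⇒  [SO4^2-] = 5.8 × 10^-3 M.
For SrSO4: 1.4 × 10^-7 = 0.006 × [SO4^2-]  ⇒  [SO4^2-] = 2.3 × 10^-5 M.
The salt with the lower threshold [SO4^2-] precipitates first: SrSO4.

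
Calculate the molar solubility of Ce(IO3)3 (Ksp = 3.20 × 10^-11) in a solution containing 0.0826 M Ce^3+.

s = 2.43 x 10^-4 M

Ce(IO3)3(s) ⇌ Ce^3+ + 3 IO3^-
Ksp = [Ce^3+][IO3^-]^3
Let s be the molar solubility in this solution. [Ce^3+] = 0.0826 + s ≈ 0.0826, [IO3^-] = 3s (since the Ce^3+ already present dominates).
Ksp ≈ 0.0826 × (3s)^3
s = 2.43 × 10^-4 M
Check: s = 2.4 x 10^-4 ≪ 0.0826, so the approximation is valid.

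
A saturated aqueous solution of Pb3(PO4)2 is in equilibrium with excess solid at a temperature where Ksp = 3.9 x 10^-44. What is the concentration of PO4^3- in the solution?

Pb3(PO4)2(s) ⇌ 3 Pb^2+(aq) + 2 PO4^3-(aq)
Ksp = [Pb^2+]^3[PO4^3-]^2
With molar solubility s: [Pb^2+] = 3s, [PO4^3-] = 2s.
So Ksp = (3s)^3 × (2s)^2 = 108s^5
s = (3.9 x 10^-44 / 108)^(1/5) = 8.16 × 10^-10 M
[PO4^3-] = 2s = 1.6 x 10^-9 M

[PO4^3-] = 1.6 × 10^-9 M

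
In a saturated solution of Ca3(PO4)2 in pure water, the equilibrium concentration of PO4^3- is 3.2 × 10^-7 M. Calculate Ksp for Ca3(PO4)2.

Ca3(PO4)2(s) ⇌ 3 Ca^2+ + 2 PO4^3-
Stoichiometry gives [Ca^2+] = (3/2)[PO4^3-] = 4.80 x 10^-7 M.
Ksp = [Ca^2+]^3[PO4^3-]^2
Ksp = (4.80 x 10^-7)^3 × (3.2 x 10^-7)^2 = 1.1 x 10^-32

1.1e-32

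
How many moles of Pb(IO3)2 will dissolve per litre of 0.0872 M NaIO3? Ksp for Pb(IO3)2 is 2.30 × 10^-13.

Pb(IO3)2(s) ⇌ Pb^2+ + 2 IO3^-
Ksp = [Pb^2+][IO3^-]^2
If s mol/L dissolves here, [Pb^2+] = s, [IO3^-] = 0.0872 + 2s ≈ 0.0872 (since IO3^- from NaIO3 dominates).
Ksp ≈ s × (0.0872)^2
s = 3.02 x 10^-11 M
Check: 2s = 6.0 x 10^-11 ≪ 0.0872, so the approximation is valid.

s = 3.02e-11 M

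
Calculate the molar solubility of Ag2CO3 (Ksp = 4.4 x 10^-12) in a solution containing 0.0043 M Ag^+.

s ≈ 2.4e-7 M

Ag2CO3(s) ⇌ 2 Ag^+(aq) + CO3^2-(aq)
Ksp = [Ag^+]^2[CO3^2-]
Let s be the molar solubility in this solution. [Ag^+] = 0.0043 + 2s ≈ 0.0043, [CO3^2-] = s (Ksp is small, so little additional dissolves).
Ksp ≈ (0.0043)^2 × s
s = 2.4 x 10^-7 M
Check: 2s = 4.8 × 10^-7 ≪ 0.0043, so the approximation is valid.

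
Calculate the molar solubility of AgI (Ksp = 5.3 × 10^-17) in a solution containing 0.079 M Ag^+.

s = 6.7 x 10^-16 M

AgI(s) ⇌ Ag^+(aq) + I^-(aq)
Ksp = [Ag^+][I^-]
If s mol/L dissolves here, [Ag^+] = 0.079 + s ≈ 0.079, [I^-] = s (Ksp is small, so little additional dissolves).
Ksp ≈ 0.079 × s
s = 6.7 × 10^-16 M
Check: s = 6.7 × 10^-16 ≪ 0.079, so the approximation is valid.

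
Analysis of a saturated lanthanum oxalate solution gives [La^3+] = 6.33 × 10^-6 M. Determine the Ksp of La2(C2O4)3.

La2(C2O4)3(s) <=> 2 La^3+ + 3 C2O4^2-
Stoichiometry gives [C2O4^2-] = (3/2)[La^3+] = 9.495 × 10^-6 M.
Ksp = [La^3+]^2[C2O4^2-]^3
Ksp = (6.33 × 10^-6)^2 × (9.495 × 10^-6)^3 = 3.43 x 10^-26

Ksp ≈ 3.43 x 10^-26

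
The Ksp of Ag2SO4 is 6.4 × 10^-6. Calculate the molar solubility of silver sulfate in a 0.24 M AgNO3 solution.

s ≈ 1.1 × 10^-4 M

Ag2SO4(s) <=> 2 Ag^+(aq) + SO4^2-(aq)
Ksp = [Ag^+]^2[SO4^2-]
If s mol/L dissolves here, [Ag^+] = 0.24 + 2s ≈ 0.24, [SO4^2-] = s (common-ion effect: Ag^+ is already 0.24 M).
Ksp ≈ (0.24)^2 × s
s = 1.1 × 10^-4 M
Check: 2s = 2.2 × 10^-4 ≪ 0.24, so the approximation is valid.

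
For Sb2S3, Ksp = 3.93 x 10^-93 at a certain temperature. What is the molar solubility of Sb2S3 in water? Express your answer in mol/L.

Sb2S3(s) <=> 2 Sb^3+(aq) + 3 S^2-(aq)
Ksp = [Sb^3+]^2[S^2-]^3
Let s = molar solubility. Then [Sb^3+] = 2s and [S^2-] = 3s.
Ksp = (2s)^2(3s)^3 = 108s^5
s^5 = 3.93 x 10^-93 / 108, so s = 1.29 x 10^-19 M

s = 1.29 × 10^-19 M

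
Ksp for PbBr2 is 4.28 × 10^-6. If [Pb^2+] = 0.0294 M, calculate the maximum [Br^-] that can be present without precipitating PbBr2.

[Br^-] = 1.21e-2 M

PbBr2(s) ⇌ Pb^2+(aq) + 2 Br^-(aq)
Ksp = [Pb^2+][Br^-]^2
Precipitation begins when Q = Ksp. With [Pb^2+] = 0.0294 M:
4.28 × 10^-6 = (0.0294) × [Br^-]^2
[Br^-] = (4.28 × 10^-6 / 2.94 × 10^-2)^(1/2) = 1.21 × 10^-2 M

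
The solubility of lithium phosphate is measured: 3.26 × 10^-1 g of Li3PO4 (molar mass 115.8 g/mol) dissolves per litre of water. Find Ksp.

Molar solubility s = (3.26 × 10^-1 g/L) / (115.8 g/mol) = 2.815 × 10^-3 M.
Li3PO4(s) <=> 3 Li^+ + PO4^3-
For each mole of Li3PO4 that dissolves: [Li^+] = 3s, [PO4^3-] = s.
Ksp = [Li^+]^3[PO4^3-]
Substituting: Ksp = (3s)^3s = 27s^4
Ksp = 27 × (2.815 x 10^-3)^4 = 1.70 × 10^-9

Ksp ≈ 1.70 × 10^-9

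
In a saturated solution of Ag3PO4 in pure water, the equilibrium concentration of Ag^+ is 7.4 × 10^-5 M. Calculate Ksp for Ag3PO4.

Ag3PO4(s) ⇌ 3 Ag^+(aq) + PO4^3-(aq)
Stoichiometry gives [PO4^3-] = (1/3)[Ag^+] = 2.47 × 10^-5 M.
Ksp = [Ag^+]^3[PO4^3-]
Ksp = (7.4 × 10^-5)^3 × 2.47 × 10^-5 = 1.0 × 10^-17

Ksp = 1.0 × 10^-17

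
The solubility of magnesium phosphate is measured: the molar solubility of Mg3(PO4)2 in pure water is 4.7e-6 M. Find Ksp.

Mg3(PO4)2(s) <=> 3 Mg^2+ + 2 PO4^3-
For each mole of Mg3(PO4)2 that dissolves: [Mg^2+] = 3s, [PO4^3-] = 2s.
Ksp = [Mg^2+]^3[PO4^3-]^2
Ksp = (3s)^3(2s)^2 = 108s^5
Ksp = 108 × (4.7 x 10^-6)^5 = 2.5 x 10^-25

Ksp ≈ 2.5e-25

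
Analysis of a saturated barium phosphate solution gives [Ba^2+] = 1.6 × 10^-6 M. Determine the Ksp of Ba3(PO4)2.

Ksp ≈ 4.7 x 10^-30

Ba3(PO4)2(s) ⇌ 3 Ba^2+(aq) + 2 PO4^3-(aq)
Stoichiometry gives [PO4^3-] = (2/3)[Ba^2+] = 1.07 x 10^-6 M.
Ksp = [Ba^2+]^3[PO4^3-]^2
Ksp = (1.6 x 10^-6)^3 × (1.07 × 10^-6)^2 = 4.7 × 10^-30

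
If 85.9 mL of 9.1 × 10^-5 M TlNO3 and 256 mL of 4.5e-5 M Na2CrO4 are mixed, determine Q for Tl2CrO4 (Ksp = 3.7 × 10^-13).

1.8 × 10^-14

Total volume = 85.9 + 256 = 341.9 mL.
[Tl^+] = 9.1 x 10^-5 × (85.9/341.9) = 2.29 x 10^-5 M
[CrO4^2-] = 4.5 × 10^-5 × (256/341.9) = 3.37 × 10^-5 M
Tl2CrO4(s) <=> 2 Tl^+ + CrO4^2-, so Q = [Tl^+]^2[CrO4^2-]
Q = (2.29 x 10^-5)^2(3.37 × 10^-5) = 1.8 × 10^-14
Q < Ksp, so no precipitate of Tl2CrO4 forms.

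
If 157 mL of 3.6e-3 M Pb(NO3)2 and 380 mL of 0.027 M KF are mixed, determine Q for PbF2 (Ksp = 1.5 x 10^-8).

Q = 3.8 × 10^-7

Total volume = 157 + 380 = 537 mL.
[Pb^2+] = 3.6 × 10^-3 × (157/537) = 1.05 × 10^-3 M
[F^-] = 2.7 × 10^-2 × (380/537) = 1.91 × 10^-2 M
PbF2(s) ⇌ Pb^2+ + 2 F^-, so Q = [Pb^2+][F^-]^2
Q = (1.05 × 10^-3)(1.91 × 10^-2)^2 = 3.8 × 10^-7
Q > Ksp, so PbF2 will precipitate.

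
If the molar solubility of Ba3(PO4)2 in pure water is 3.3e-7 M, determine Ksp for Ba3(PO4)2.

Ba3(PO4)2(s) <=> 3 Ba^2+ + 2 PO4^3-
For each mole of Ba3(PO4)2 that dissolves: [Ba^2+] = 3s, [PO4^3-] = 2s.
Ksp = [Ba^2+]^3[PO4^3-]^2
Substituting: Ksp = (3s)^3(2s)^2 = 108s^5
With s = 3.3 × 10^-7: Ksp = 4.2 x 10^-31

Ksp = 4.2 x 10^-31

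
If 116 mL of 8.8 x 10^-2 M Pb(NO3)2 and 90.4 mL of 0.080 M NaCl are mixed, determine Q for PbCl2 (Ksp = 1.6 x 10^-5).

Total volume = 116 + 90.4 = 206.4 mL.
[Pb^2+] = 8.8 x 10^-2 × (116/206.4) = 4.95 x 10^-2 M
[Cl^-] = 8.0 × 10^-2 × (90.4/206.4) = 3.50 × 10^-2 M
PbCl2(s) <=> Pb^2+ + 2 Cl^-, so Q = [Pb^2+][Cl^-]^2
Q = (4.95 × 10^-2)(3.50 × 10^-2)^2 = 6.1 × 10^-5
Q > Ksp, so PbCl2 will precipitate.

6.1e-5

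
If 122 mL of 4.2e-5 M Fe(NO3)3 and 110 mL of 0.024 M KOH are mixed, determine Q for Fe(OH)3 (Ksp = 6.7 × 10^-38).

Q = 3.3 × 10^-11

Total volume = 122 + 110 = 232 mL.
[Fe^3+] = 4.2 x 10^-5 × (122/232) = 2.21 × 10^-5 M
[OH^-] = 2.4 × 10^-2 × (110/232) = 1.14 x 10^-2 M
Fe(OH)3(s) ⇌ Fe^3+ + 3 OH^-, so Q = [Fe^3+][OH^-]^3
Q = (2.21 × 10^-5)(1.14 × 10^-2)^3 = 3.3 × 10^-11
Q > Ksp, so Fe(OH)3 will precipitate.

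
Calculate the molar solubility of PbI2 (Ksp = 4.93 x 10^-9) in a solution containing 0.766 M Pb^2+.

4.01e-5 M

PbI2(s) ⇌ Pb^2+(aq) + 2 I^-(aq)
Ksp = [Pb^2+][I^-]^2
If s mol/L dissolves here, [Pb^2+] = 0.766 + s ≈ 0.766, [I^-] = 2s (common-ion effect: Pb^2+ is already 0.766 M).
Ksp ≈ 0.766 × (2s)^2
s = 4.01 × 10^-5 M
Check: s = 4.0 × 10^-5 ≪ 0.766, so the approximation is valid.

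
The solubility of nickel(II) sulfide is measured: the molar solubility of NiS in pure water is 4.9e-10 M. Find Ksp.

Ksp = 2.4 × 10^-19

NiS(s) <=> Ni^2+ + S^2-
If s mol/L of NiS dissolves, [Ni^2+] = s and [S^2-] = s.
Ksp = [Ni^2+][S^2-]
Ksp = s × s = s^2
Ksp = (4.9 x 10^-10)^2 = 2.4 × 10^-19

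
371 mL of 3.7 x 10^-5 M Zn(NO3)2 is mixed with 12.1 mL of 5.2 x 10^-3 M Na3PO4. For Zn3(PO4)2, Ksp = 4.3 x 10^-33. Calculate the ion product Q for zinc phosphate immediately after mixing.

Q ≈ 1.2e-21

Total volume = 371 + 12.1 = 383.1 mL.
[Zn^2+] = 3.7 × 10^-5 × (371/383.1) = 3.58 x 10^-5 M
[PO4^3-] = 5.2 x 10^-3 × (12.1/383.1) = 1.64 × 10^-4 M
Zn3(PO4)2(s) <=> 3 Zn^2+(aq) + 2 PO4^3-(aq), so Q = [Zn^2+]^3[PO4^3-]^2
Q = (3.58 x 10^-5)^3(1.64 x 10^-4)^2 = 1.2 × 10^-21
Q > Ksp, so Zn3(PO4)2 will precipitate.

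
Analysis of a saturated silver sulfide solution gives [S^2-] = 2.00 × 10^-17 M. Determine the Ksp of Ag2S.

3.20 × 10^-50

Ag2S(s) ⇌ 2 Ag^+ + S^2-
Stoichiometry gives [Ag^+] = (2/1)[S^2-] = 4.000 × 10^-17 M.
Ksp = [Ag^+]^2[S^2-]
Ksp = (4.000 × 10^-17)^2 × 2.00 × 10^-17 = 3.20 × 10^-50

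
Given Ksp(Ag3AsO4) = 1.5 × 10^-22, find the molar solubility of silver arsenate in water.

1.5e-6 M

Ag3AsO4(s) ⇌ 3 Ag^+(aq) + AsO4^3-(aq)
Ksp = [Ag^+]^3[AsO4^3-]
Let s = molar solubility. Then [Ag^+] = 3s and [AsO4^3-] = s.
Ksp = (3s)^3s = 27s^4
s^4 = 1.5 × 10^-22 / 27, so s = 1.5 × 10^-6 M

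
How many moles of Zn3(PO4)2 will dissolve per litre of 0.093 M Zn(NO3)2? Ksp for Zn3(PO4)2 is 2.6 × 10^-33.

s ≈ 9.0 x 10^-16 M

Zn3(PO4)2(s) ⇌ 3 Zn^2+ + 2 PO4^3-
Ksp = [Zn^2+]^3[PO4^3-]^2
If s mol/L dissolves here, [Zn^2+] = 0.093 + 3s ≈ 0.093, [PO4^3-] = 2s (common-ion effect: Zn^2+ is already 0.093 M).
Ksp ≈ (0.093)^3 × (2s)^2
s = 9.0 × 10^-16 M
Check: 3s = 2.7 × 10^-15 ≪ 0.093, so the approximation is valid.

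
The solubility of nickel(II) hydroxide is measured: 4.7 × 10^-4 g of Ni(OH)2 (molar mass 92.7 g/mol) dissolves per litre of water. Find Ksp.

5.2e-16

Molar solubility s = (4.7 x 10^-4 g/L) / (92.7 g/mol) = 5.07 × 10^-6 M.
Ni(OH)2(s) ⇌ Ni^2+ + 2 OH^-
If s mol/L of Ni(OH)2 dissolves, [Ni^2+] = s and [OH^-] = 2s.
Ksp = [Ni^2+][OH^-]^2
So Ksp = s × (2s)^2 = 4s^3
Ksp = 4 × (5.07 × 10^-6)^3 = 5.2 × 10^-16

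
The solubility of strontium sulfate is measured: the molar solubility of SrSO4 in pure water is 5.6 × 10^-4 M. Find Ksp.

SrSO4(s) <=> Sr^2+ + SO4^2-
With molar solubility s: [Sr^2+] = s, [SO4^2-] = s.
Ksp = [Sr^2+][SO4^2-]
Ksp = s × s = s^2
With s = 5.6 × 10^-4: Ksp = 3.1 × 10^-7

Ksp ≈ 3.1 × 10^-7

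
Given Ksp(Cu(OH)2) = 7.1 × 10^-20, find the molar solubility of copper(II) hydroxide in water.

Cu(OH)2(s) ⇌ Cu^2+(aq) + 2 OH^-(aq)
Ksp = [Cu^2+][OH^-]^2
If s mol/L of Cu(OH)2 dissolves, [Cu^2+] = s and [OH^-] = 2s.
Ksp = s(2s)^2 = 4s^3
s^3 = 7.1 × 10^-20 / 4, so s = 2.6 × 10^-7 M

s ≈ 2.6e-7 M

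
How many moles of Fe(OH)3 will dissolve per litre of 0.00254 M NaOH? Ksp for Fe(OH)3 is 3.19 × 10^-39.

s ≈ 1.95 × 10^-31 M

Fe(OH)3(s) ⇌ Fe^3+ + 3 OH^-
Ksp = [Fe^3+][OH^-]^3
If s mol/L dissolves here, [Fe^3+] = s, [OH^-] = 0.00254 + 3s ≈ 0.00254 (since OH^- from NaOH dominates).
Ksp ≈ s × (0.00254)^3
s = 1.95 × 10^-31 M
Check: 3s = 5.8 × 10^-31 ≪ 0.00254, so the approximation is valid.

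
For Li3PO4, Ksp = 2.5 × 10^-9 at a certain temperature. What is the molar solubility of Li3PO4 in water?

Li3PO4(s) ⇌ 3 Li^+ + PO4^3-
Ksp = [Li^+]^3[PO4^3-]
For each mole of Li3PO4 that dissolves: [Li^+] = 3s, [PO4^3-] = s.
Substituting: Ksp = (3s)^3s = 27s^4
s^4 = 2.5 × 10^-9 / 27, so s = 3.1 × 10^-3 M

s = 3.1e-3 M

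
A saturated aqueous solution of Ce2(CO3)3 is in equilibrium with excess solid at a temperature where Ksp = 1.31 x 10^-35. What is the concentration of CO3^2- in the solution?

[CO3^2-] = 1.24 x 10^-7 M

Ce2(CO3)3(s) ⇌ 2 Ce^3+ + 3 CO3^2-
Ksp = [Ce^3+]^2[CO3^2-]^3
Let s = molar solubility. Then [Ce^3+] = 2s and [CO3^2-] = 3s.
Ksp = (2s)^2(3s)^3 = 108s^5
s = (1.31 x 10^-35 / 108)^(1/5) = 4.138 × 10^-8 M
[CO3^2-] = 3s = 1.24 × 10^-7 M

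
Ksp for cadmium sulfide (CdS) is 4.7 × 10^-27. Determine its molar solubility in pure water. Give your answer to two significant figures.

s ≈ 6.9 x 10^-14 M

CdS(s) ⇌ Cd^2+(aq) + S^2-(aq)
Ksp = [Cd^2+][S^2-]
With molar solubility s: [Cd^2+] = s, [S^2-] = s.
Ksp = (s)(s) = s^2
s = (4.7 × 10^-27)^(1/2) = 6.9 x 10^-14 M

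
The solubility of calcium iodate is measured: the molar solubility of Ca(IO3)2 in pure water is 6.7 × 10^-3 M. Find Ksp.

1.2 × 10^-6

Ca(IO3)2(s) ⇌ Ca^2+ + 2 IO3^-
If s mol/L of Ca(IO3)2 dissolves, [Ca^2+] = s and [IO3^-] = 2s.
Ksp = [Ca^2+][IO3^-]^2
Ksp = s(2s)^2 = 4s^3
With s = 6.7 × 10^-3: Ksp = 1.2 × 10^-6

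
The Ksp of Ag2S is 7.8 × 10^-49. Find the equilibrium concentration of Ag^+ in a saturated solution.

[Ag^+] ≈ 1.2 × 10^-16 M

Ag2S(s) ⇌ 2 Ag^+ + S^2-
Ksp = [Ag^+]^2[S^2-]
If s mol/L of Ag2S dissolves, [Ag^+] = 2s and [S^2-] = s.
So Ksp = (2s)^2 × s = 4s^3
s = (7.8 × 10^-49 / 4)^(1/3) = 5.80 × 10^-17 M
[Ag^+] = 2s = 1.2 x 10^-16 M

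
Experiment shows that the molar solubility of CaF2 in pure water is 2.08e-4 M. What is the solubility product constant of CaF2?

CaF2(s) ⇌ Ca^2+(aq) + 2 F^-(aq)
If s mol/L of CaF2 dissolves, [Ca^2+] = s and [F^-] = 2s.
Ksp = [Ca^2+][F^-]^2
So Ksp = s × (2s)^2 = 4s^3
With s = 2.08 x 10^-4: Ksp = 3.60 × 10^-11

Ksp ≈ 3.60e-11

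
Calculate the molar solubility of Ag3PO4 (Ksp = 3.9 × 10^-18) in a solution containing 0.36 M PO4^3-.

s ≈ 7.4e-7 M

Ag3PO4(s) ⇌ 3 Ag^+ + PO4^3-
Ksp = [Ag^+]^3[PO4^3-]
Let s = moles of Ag3PO4 that dissolve per litre. [Ag^+] = 3s, [PO4^3-] = 0.36 + s ≈ 0.36 (since the PO4^3- already present dominates).
Ksp ≈ (3s)^3 × 0.36
s = 7.4 × 10^-7 M
Check: s = 7.4 x 10^-7 ≪ 0.36, so the approximation is valid.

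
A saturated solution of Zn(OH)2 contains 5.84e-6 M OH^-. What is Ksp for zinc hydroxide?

Ksp ≈ 9.96 x 10^-17

Zn(OH)2(s) ⇌ Zn^2+(aq) + 2 OH^-(aq)
Stoichiometry gives [Zn^2+] = (1/2)[OH^-] = 2.920 x 10^-6 M.
Ksp = [Zn^2+][OH^-]^2
Ksp = 2.920 x 10^-6 × (5.84 × 10^-6)^2 = 9.96 × 10^-17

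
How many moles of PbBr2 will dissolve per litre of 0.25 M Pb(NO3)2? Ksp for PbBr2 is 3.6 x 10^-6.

PbBr2(s) ⇌ Pb^2+ + 2 Br^-
Ksp = [Pb^2+][Br^-]^2
If s mol/L dissolves here, [Pb^2+] = 0.25 + s ≈ 0.25, [Br^-] = 2s (since Pb^2+ from Pb(NO3)2 dominates).
Ksp ≈ 0.25 × (2s)^2
s = 1.9 x 10^-3 M
Check: s = 1.9 x 10^-3 ≪ 0.25, so the approximation is valid.

s ≈ 1.9 × 10^-3 M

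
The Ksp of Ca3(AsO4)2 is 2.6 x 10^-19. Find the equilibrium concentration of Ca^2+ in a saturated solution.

[Ca^2+] = 2.3 × 10^-4 M

Ca3(AsO4)2(s) <=> 3 Ca^2+ + 2 AsO4^3-
Ksp = [Ca^2+]^3[AsO4^3-]^2
If s mol/L of Ca3(AsO4)2 dissolves, [Ca^2+] = 3s and [AsO4^3-] = 2s.
Ksp = (3s)^3(2s)^2 = 108s^5
s = (2.6 x 10^-19 / 108)^(1/5) = 7.52 x 10^-5 M
[Ca^2+] = 3s = 2.3 × 10^-4 M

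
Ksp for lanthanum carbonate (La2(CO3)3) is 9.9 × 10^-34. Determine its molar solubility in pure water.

La2(CO3)3(s) <=> 2 La^3+ + 3 CO3^2-
Ksp = [La^3+]^2[CO3^2-]^3
With molar solubility s: [La^3+] = 2s, [CO3^2-] = 3s.
So Ksp = (2s)^2 × (3s)^3 = 108s^5
s = (9.9 × 10^-34 / 108)^(1/5) = 9.8 × 10^-8 M

s = 9.8 x 10^-8 M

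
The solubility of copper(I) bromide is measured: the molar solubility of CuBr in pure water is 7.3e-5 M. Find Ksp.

Ksp = 5.3 × 10^-9

CuBr(s) ⇌ Cu^+ + Br^-
With molar solubility s: [Cu^+] = s, [Br^-] = s.
Ksp = [Cu^+][Br^-]
Ksp = (s)(s) = s^2
With s = 7.3 x 10^-5: Ksp = 5.3 × 10^-9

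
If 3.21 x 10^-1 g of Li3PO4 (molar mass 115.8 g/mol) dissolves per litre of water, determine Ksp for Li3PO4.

Ksp ≈ 1.59 x 10^-9

Molar solubility s = (3.21 x 10^-1 g/L) / (115.8 g/mol) = 2.772 × 10^-3 M.
Li3PO4(s) ⇌ 3 Li^+ + PO4^3-
Let s = molar solubility. Then [Li^+] = 3s and [PO4^3-] = s.
Ksp = [Li^+]^3[PO4^3-]
Ksp = (3s)^3s = 27s^4
With s = 2.772 × 10^-3: Ksp = 1.59 x 10^-9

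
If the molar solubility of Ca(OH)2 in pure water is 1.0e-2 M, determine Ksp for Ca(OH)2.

Ca(OH)2(s) ⇌ Ca^2+ + 2 OH^-
Let s = molar solubility. Then [Ca^2+] = s and [OH^-] = 2s.
Ksp = [Ca^2+][OH^-]^2
Substituting: Ksp = s(2s)^2 = 4s^3
With s = 1.0 × 10^-2: Ksp = 4.0 x 10^-6

4.0 × 10^-6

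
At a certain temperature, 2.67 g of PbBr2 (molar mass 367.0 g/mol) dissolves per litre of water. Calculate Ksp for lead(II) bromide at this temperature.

Ksp ≈ 1.54 × 10^-6

Molar solubility s = (2.67 g/L) / (367.0 g/mol) = 7.275 × 10^-3 M.
PbBr2(s) ⇌ Pb^2+ + 2 Br^-
If s mol/L of PbBr2 dissolves, [Pb^2+] = s and [Br^-] = 2s.
Ksp = [Pb^2+][Br^-]^2
Ksp = s(2s)^2 = 4s^3
Ksp = 4 × (7.275 x 10^-3)^3 = 1.54 x 10^-6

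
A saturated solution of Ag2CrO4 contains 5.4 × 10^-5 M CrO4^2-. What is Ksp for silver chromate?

Ag2CrO4(s) <=> 2 Ag^+(aq) + CrO4^2-(aq)
Stoichiometry gives [Ag^+] = (2/1)[CrO4^2-] = 1.08 x 10^-4 M.
Ksp = [Ag^+]^2[CrO4^2-]
Ksp = (1.08 × 10^-4)^2 × 5.4 × 10^-5 = 6.3 × 10^-13

Ksp ≈ 6.3 × 10^-13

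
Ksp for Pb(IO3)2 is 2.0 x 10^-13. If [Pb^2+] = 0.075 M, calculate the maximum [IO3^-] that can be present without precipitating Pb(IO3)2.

[IO3^-] ≈ 1.6 × 10^-6 M

Pb(IO3)2(s) ⇌ Pb^2+ + 2 IO3^-
Ksp = [Pb^2+][IO3^-]^2
Precipitation begins when Q = Ksp. With [Pb^2+] = 0.075 M:
2.0 x 10^-13 = (0.075) × [IO3^-]^2
[IO3^-] = (2.0 x 10^-13 / 7.5 × 10^-2)^(1/2) = 1.6 × 10^-6 M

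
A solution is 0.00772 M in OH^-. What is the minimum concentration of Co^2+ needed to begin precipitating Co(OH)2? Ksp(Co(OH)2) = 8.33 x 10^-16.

Co(OH)2(s) ⇌ Co^2+(aq) + 2 OH^-(aq)
Ksp = [Co^2+][OH^-]^2
Precipitation begins when Q = Ksp. With [OH^-] = 0.00772 M:
8.33 x 10^-16 = (0.00772)^2 × [Co^2+]
[Co^2+] = (8.33 x 10^-16 / 5.960 × 10^-5) = 1.40 x 10^-11 M

[Co^2+] = 1.40 × 10^-11 M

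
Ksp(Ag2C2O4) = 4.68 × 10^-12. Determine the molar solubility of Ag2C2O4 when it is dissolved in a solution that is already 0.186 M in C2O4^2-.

Ag2C2O4(s) ⇌ 2 Ag^+(aq) + C2O4^2-(aq)
Ksp = [Ag^+]^2[C2O4^2-]
Let s = moles of Ag2C2O4 that dissolve per litre. [Ag^+] = 2s, [C2O4^2-] = 0.186 + s ≈ 0.186 (common-ion effect: C2O4^2- is already 0.186 M).
Ksp ≈ (2s)^2 × 0.186
s = 2.51 x 10^-6 M
Check: s = 2.5 × 10^-6 ≪ 0.186, so the approximation is valid.

s ≈ 2.51 × 10^-6 M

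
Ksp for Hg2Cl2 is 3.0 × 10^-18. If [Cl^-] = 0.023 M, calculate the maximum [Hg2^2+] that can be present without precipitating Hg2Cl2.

[Hg2^2+] = 5.7 × 10^-15 M

Hg2Cl2(s) ⇌ Hg2^2+(aq) + 2 Cl^-(aq)
Ksp = [Hg2^2+][Cl^-]^2
Precipitation begins when Q = Ksp. With [Cl^-] = 0.023 M:
3.0 × 10^-18 = (0.023)^2 × [Hg2^2+]
[Hg2^2+] = (3.0 × 10^-18 / 5.29 × 10^-4) = 5.7 × 10^-15 M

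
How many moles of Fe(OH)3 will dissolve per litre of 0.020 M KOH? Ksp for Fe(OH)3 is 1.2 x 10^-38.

1.5 × 10^-33 M

Fe(OH)3(s) <=> Fe^3+ + 3 OH^-
Ksp = [Fe^3+][OH^-]^3
Let s = moles of Fe(OH)3 that dissolve per litre. [Fe^3+] = s, [OH^-] = 0.020 + 3s ≈ 0.020 (since OH^- from KOH dominates).
Ksp ≈ s × (0.020)^3
s = 1.5 × 10^-33 M
Check: 3s = 4.5 × 10^-33 ≪ 0.020, so the approximation is valid.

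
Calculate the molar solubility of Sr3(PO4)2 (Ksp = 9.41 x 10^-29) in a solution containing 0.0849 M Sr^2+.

1.96 × 10^-13 M

Sr3(PO4)2(s) ⇌ 3 Sr^2+ + 2 PO4^3-
Ksp = [Sr^2+]^3[PO4^3-]^2
Let s be the molar solubility in this solution. [Sr^2+] = 0.0849 + 3s ≈ 0.0849, [PO4^3-] = 2s (common-ion effect: Sr^2+ is already 0.0849 M).
Ksp ≈ (0.0849)^3 × (2s)^2
s = 1.96 × 10^-13 M
Check: 3s = 5.9 × 10^-13 ≪ 0.0849, so the approximation is valid.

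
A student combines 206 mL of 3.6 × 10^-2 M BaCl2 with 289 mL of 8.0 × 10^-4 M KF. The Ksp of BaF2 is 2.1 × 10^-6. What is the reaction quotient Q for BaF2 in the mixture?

Q ≈ 3.3e-9

Total volume = 206 + 289 = 495 mL.
[Ba^2+] = 3.6 x 10^-2 × (206/495) = 1.50 x 10^-2 M
[F^-] = 8.0 × 10^-4 × (289/495) = 4.67 × 10^-4 M
BaF2(s) ⇌ Ba^2+ + 2 F^-, so Q = [Ba^2+][F^-]^2
Q = (1.50 × 10^-2)(4.67 × 10^-4)^2 = 3.3 × 10^-9
Q < Ksp, so no precipitate of BaF2 forms.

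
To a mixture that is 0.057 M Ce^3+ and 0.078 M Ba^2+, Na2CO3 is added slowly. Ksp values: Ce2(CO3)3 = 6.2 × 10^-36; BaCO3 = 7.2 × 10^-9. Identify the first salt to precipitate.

Precipitation of each salt starts when its ion product equals its Ksp.
For Ce2(CO3)3: 6.2 × 10^-36 = (0.057)^2 × [CO3^2-]^3  ⇒  [CO3^2-] = 1.2 x 10^-11 M.
For BaCO3: 7.2 × 10^-9 = 0.078 × [CO3^2-]  ⇒  [CO3^2-] = 9.2 × 10^-8 M.
The salt with the lower threshold [CO3^2-] precipitates first: Ce2(CO3)3.

Ce2(CO3)3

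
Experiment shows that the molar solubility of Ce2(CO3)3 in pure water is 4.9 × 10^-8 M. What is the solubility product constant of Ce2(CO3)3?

Ce2(CO3)3(s) <=> 2 Ce^3+(aq) + 3 CO3^2-(aq)
With molar solubility s: [Ce^3+] = 2s, [CO3^2-] = 3s.
Ksp = [Ce^3+]^2[CO3^2-]^3
So Ksp = (2s)^2 × (3s)^3 = 108s^5
With s = 4.9 x 10^-8: Ksp = 3.1 × 10^-35

3.1 × 10^-35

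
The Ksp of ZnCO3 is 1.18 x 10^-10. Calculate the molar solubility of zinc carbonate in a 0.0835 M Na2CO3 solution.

s ≈ 1.41 × 10^-9 M

ZnCO3(s) ⇌ Zn^2+(aq) + CO3^2-(aq)
Ksp = [Zn^2+][CO3^2-]
Let s be the molar solubility in this solution. [Zn^2+] = s, [CO3^2-] = 0.0835 + s ≈ 0.0835 (common-ion effect: CO3^2- is already 0.0835 M).
Ksp ≈ s × 0.0835
s = 1.41 × 10^-9 M
Check: s = 1.4 x 10^-9 ≪ 0.0835, so the approximation is valid.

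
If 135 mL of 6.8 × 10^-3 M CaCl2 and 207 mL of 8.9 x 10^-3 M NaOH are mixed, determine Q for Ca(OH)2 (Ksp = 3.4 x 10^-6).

Q ≈ 7.8e-8

Total volume = 135 + 207 = 342 mL.
[Ca^2+] = 6.8 × 10^-3 × (135/342) = 2.68 × 10^-3 M
[OH^-] = 8.9 × 10^-3 × (207/342) = 5.39 × 10^-3 M
Ca(OH)2(s) ⇌ Ca^2+ + 2 OH^-, so Q = [Ca^2+][OH^-]^2
Q = (2.68 × 10^-3)(5.39 x 10^-3)^2 = 7.8 x 10^-8
Q < Ksp, so no precipitate of Ca(OH)2 forms.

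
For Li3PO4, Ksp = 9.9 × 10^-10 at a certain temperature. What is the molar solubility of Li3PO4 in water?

Li3PO4(s) <=> 3 Li^+ + PO4^3-
Ksp = [Li^+]^3[PO4^3-]
For each mole of Li3PO4 that dissolves: [Li^+] = 3s, [PO4^3-] = s.
So Ksp = (3s)^3 × s = 27s^4
s^4 = 9.9 × 10^-10 / 27, so s = 2.5 x 10^-3 M

s = 2.5 × 10^-3 M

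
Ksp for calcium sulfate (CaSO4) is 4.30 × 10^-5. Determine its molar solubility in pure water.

CaSO4(s) <=> Ca^2+(aq) + SO4^2-(aq)
Ksp = [Ca^2+][SO4^2-]
Let s = molar solubility. Then [Ca^2+] = s and [SO4^2-] = s.
Ksp = s^2
s = (4.30 × 10^-5)^(1/2) = 6.56 × 10^-3 M

6.56 × 10^-3 M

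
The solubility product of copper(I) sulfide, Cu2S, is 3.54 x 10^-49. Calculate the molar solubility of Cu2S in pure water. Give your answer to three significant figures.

s ≈ 4.46 × 10^-17 M

Cu2S(s) ⇌ 2 Cu^+(aq) + S^2-(aq)
Ksp = [Cu^+]^2[S^2-]
If s mol/L of Cu2S dissolves, [Cu^+] = 2s and [S^2-] = s.
Ksp = (2s)^2s = 4s^3
s^3 = 3.54 x 10^-49 / 4, so s = 4.46 x 10^-17 M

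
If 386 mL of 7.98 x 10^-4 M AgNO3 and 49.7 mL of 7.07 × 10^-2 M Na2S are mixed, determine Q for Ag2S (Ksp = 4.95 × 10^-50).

Total volume = 386 + 49.7 = 435.7 mL.
[Ag^+] = 7.98 × 10^-4 × (386/435.7) = 7.070 × 10^-4 M
[S^2-] = 7.07 × 10^-2 × (49.7/435.7) = 8.065 × 10^-3 M
Ag2S(s) ⇌ 2 Ag^+ + S^2-, so Q = [Ag^+]^2[S^2-]
Q = (7.070 × 10^-4)^2(8.065 x 10^-3) = 4.03 x 10^-9
Q > Ksp, so Ag2S will precipitate.

Q ≈ 4.03e-9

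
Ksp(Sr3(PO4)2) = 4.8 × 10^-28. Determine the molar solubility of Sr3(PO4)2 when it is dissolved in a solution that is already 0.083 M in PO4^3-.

Sr3(PO4)2(s) ⇌ 3 Sr^2+ + 2 PO4^3-
Ksp = [Sr^2+]^3[PO4^3-]^2
Let s = moles of Sr3(PO4)2 that dissolve per litre. [Sr^2+] = 3s, [PO4^3-] = 0.083 + 2s ≈ 0.083 (Ksp is small, so little additional dissolves).
Ksp ≈ (3s)^3 × (0.083)^2
s = 1.4 x 10^-9 M
Check: 2s = 2.7 × 10^-9 ≪ 0.083, so the approximation is valid.

s ≈ 1.4 × 10^-9 M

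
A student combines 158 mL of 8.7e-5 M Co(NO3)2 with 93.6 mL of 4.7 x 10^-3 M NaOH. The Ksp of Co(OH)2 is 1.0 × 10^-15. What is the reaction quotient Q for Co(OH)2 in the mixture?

Total volume = 158 + 93.6 = 251.6 mL.
[Co^2+] = 8.7 x 10^-5 × (158/251.6) = 5.46 × 10^-5 M
[OH^-] = 4.7 × 10^-3 × (93.6/251.6) = 1.75 × 10^-3 M
Co(OH)2(s) ⇌ Co^2+(aq) + 2 OH^-(aq), so Q = [Co^2+][OH^-]^2
Q = (5.46 × 10^-5)(1.75 × 10^-3)^2 = 1.7 x 10^-10
Q > Ksp, so Co(OH)2 will precipitate.

Q = 1.7 × 10^-10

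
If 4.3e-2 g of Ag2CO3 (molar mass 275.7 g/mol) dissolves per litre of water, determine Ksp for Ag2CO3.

1.5 × 10^-11

Molar solubility s = (4.3 × 10^-2 g/L) / (275.7 g/mol) = 1.56 × 10^-4 M.
Ag2CO3(s) <=> 2 Ag^+ + CO3^2-
For each mole of Ag2CO3 that dissolves: [Ag^+] = 2s, [CO3^2-] = s.
Ksp = [Ag^+]^2[CO3^2-]
Substituting: Ksp = (2s)^2s = 4s^3
With s = 1.56 x 10^-4: Ksp = 1.5 x 10^-11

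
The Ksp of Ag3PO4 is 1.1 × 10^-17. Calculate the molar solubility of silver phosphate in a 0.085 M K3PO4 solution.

s = 1.7 × 10^-6 M

Ag3PO4(s) <=> 3 Ag^+ + PO4^3-
Ksp = [Ag^+]^3[PO4^3-]
If s mol/L dissolves here, [Ag^+] = 3s, [PO4^3-] = 0.085 + s ≈ 0.085 (Ksp is small, so little additional dissolves).
Ksp ≈ (3s)^3 × 0.085
s = 1.7 × 10^-6 M
Check: s = 1.7 × 10^-6 ≪ 0.085, so the approximation is valid.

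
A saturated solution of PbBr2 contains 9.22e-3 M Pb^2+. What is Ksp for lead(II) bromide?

3.14 x 10^-6

PbBr2(s) ⇌ Pb^2+(aq) + 2 Br^-(aq)
Stoichiometry gives [Br^-] = (2/1)[Pb^2+] = 1.844 x 10^-2 M.
Ksp = [Pb^2+][Br^-]^2
Ksp = 9.22 × 10^-3 × (1.844 × 10^-2)^2 = 3.14 x 10^-6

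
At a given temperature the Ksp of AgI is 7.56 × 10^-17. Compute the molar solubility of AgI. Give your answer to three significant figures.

AgI(s) ⇌ Ag^+(aq) + I^-(aq)
Ksp = [Ag^+][I^-]
Let s = molar solubility. Then [Ag^+] = s and [I^-] = s.
Ksp = s^2
s = √(7.56 × 10^-17) = 8.69 × 10^-9 M

s ≈ 8.69e-9 M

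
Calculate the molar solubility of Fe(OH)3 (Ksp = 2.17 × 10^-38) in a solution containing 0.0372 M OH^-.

4.22e-34 M

Fe(OH)3(s) ⇌ Fe^3+(aq) + 3 OH^-(aq)
Ksp = [Fe^3+][OH^-]^3
Let s = moles of Fe(OH)3 that dissolve per litre. [Fe^3+] = s, [OH^-] = 0.0372 + 3s ≈ 0.0372 (common-ion effect: OH^- is already 0.0372 M).
Ksp ≈ s × (0.0372)^3
s = 4.22 × 10^-34 M
Check: 3s = 1.3 x 10^-33 ≪ 0.0372, so the approximation is valid.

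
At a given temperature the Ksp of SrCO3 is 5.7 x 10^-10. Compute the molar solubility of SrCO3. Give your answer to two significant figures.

s = 2.4 × 10^-5 M

SrCO3(s) ⇌ Sr^2+(aq) + CO3^2-(aq)
Ksp = [Sr^2+][CO3^2-]
Let s = molar solubility. Then [Sr^2+] = s and [CO3^2-] = s.
Ksp = (s)(s) = s^2
s = (5.7 x 10^-10)^(1/2) = 2.4 × 10^-5 M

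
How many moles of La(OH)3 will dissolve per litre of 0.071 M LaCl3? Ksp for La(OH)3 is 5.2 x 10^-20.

La(OH)3(s) <=> La^3+ + 3 OH^-
Ksp = [La^3+][OH^-]^3
Let s = moles of La(OH)3 that dissolve per litre. [La^3+] = 0.071 + s ≈ 0.071, [OH^-] = 3s (Ksp is small, so little additional dissolves).
Ksp ≈ 0.071 × (3s)^3
s = 3.0 × 10^-7 M
Check: s = 3.0 x 10^-7 ≪ 0.071, so the approximation is valid.

s = 3.0 x 10^-7 M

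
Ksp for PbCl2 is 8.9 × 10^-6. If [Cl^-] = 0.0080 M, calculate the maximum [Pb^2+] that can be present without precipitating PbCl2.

PbCl2(s) ⇌ Pb^2+(aq) + 2 Cl^-(aq)
Ksp = [Pb^2+][Cl^-]^2
Precipitation begins when Q = Ksp. With [Cl^-] = 0.0080 M:
8.9 × 10^-6 = (0.0080)^2 × [Pb^2+]
[Pb^2+] = (8.9 × 10^-6 / 6.40 × 10^-5) = 1.4 × 10^-1 M

1.4e-1 M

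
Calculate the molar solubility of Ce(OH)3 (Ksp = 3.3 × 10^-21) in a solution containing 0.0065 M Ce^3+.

Ce(OH)3(s) ⇌ Ce^3+ + 3 OH^-
Ksp = [Ce^3+][OH^-]^3
Let s be the molar solubility in this solution. [Ce^3+] = 0.0065 + s ≈ 0.0065, [OH^-] = 3s (since the Ce^3+ already present dominates).
Ksp ≈ 0.0065 × (3s)^3
s = 2.7 × 10^-7 M
Check: s = 2.7 × 10^-7 ≪ 0.0065, so the approximation is valid.

2.7 x 10^-7 M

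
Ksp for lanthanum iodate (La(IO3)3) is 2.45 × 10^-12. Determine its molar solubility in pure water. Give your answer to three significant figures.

s = 5.49e-4 M

La(IO3)3(s) ⇌ La^3+(aq) + 3 IO3^-(aq)
Ksp = [La^3+][IO3^-]^3
Let s = molar solubility. Then [La^3+] = s and [IO3^-] = 3s.
Ksp = s(3s)^3 = 27s^4
s = (2.45 × 10^-12 / 27)^(1/4) = 5.49 × 10^-4 M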